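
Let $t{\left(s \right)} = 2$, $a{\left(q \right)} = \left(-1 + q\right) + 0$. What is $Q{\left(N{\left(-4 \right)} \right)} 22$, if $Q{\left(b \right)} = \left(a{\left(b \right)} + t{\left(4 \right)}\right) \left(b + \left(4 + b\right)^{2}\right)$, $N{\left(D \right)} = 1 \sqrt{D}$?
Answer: $-528 + 924 i \approx -528.0 + 924.0 i$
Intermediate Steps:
$a{\left(q \right)} = -1 + q$
$N{\left(D \right)} = \sqrt{D}$
$Q{\left(b \right)} = \left(1 + b\right) \left(b + \left(4 + b\right)^{2}\right)$ ($Q{\left(b \right)} = \left(\left(-1 + b\right) + 2\right) \left(b + \left(4 + b\right)^{2}\right) = \left(1 + b\right) \left(b + \left(4 + b\right)^{2}\right)$)
$Q{\left(N{\left(-4 \right)} \right)} 22 = \left(16 + \left(\sqrt{-4}\right)^{3} + 10 \left(\sqrt{-4}\right)^{2} + 25 \sqrt{-4}\right) 22 = \left(16 + \left(2 i\right)^{3} + 10 \left(2 i\right)^{2} + 25 \cdot 2 i\right) 22 = \left(16 - 8 i + 10 \left(-4\right) + 50 i\right) 22 = \left(16 - 8 i - 40 + 50 i\right) 22 = \left(-24 + 42 i\right) 22 = -528 + 924 i$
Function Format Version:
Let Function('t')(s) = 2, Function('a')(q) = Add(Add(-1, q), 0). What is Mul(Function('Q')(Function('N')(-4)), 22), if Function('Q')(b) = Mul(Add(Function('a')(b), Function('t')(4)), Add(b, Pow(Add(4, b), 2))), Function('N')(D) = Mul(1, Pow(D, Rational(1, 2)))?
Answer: Add(-528, Mul(924, I)) ≈ Add(-528.00, Mul(924.00, I))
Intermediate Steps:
Function('a')(q) = Add(-1, q)
Function('N')(D) = Pow(D, Rational(1, 2))
Function('Q')(b) = Mul(Add(1, b), Add(b, Pow(Add(4, b), 2))) (Function('Q')(b) = Mul(Add(Add(-1, b), 2), Add(b, Pow(Add(4, b), 2))) = Mul(Add(1, b), Add(b, Pow(Add(4, b), 2))))
Mul(Function('Q')(Function('N')(-4)), 22) = Mul(Add(16, Pow(Pow(-4, Rational(1, 2)), 3), Mul(10, Pow(Pow(-4, Rational(1, 2)), 2)), Mul(25, Pow(-4, Rational(1, 2)))), 22) = Mul(Add(16, Pow(Mul(2, I), 3), Mul(10, Pow(Mul(2, I), 2)), Mul(25, Mul(2, I))), 22) = Mul(Add(16, Mul(-8, I), Mul(10, -4), Mul(50, I)), 22) = Mul(Add(16, Mul(-8, I), -40, Mul(50, I)), 22) = Mul(Add(-24, Mul(42, I)), 22) = Add(-528, Mul(924, I))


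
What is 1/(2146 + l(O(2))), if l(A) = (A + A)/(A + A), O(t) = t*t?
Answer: 1/2147 ≈ 0.00046577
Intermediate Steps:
O(t) = t²
l(A) = 1 (l(A) = (2*A)/((2*A)) = (2*A)*(1/(2*A)) = 1)
1/(2146 + l(O(2))) = 1/(2146 + 1) = 1/2147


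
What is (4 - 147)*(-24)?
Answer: 3432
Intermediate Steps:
(4 - 147)*(-24) = -143*(-24) = 3432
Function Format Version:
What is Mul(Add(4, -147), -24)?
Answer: 3432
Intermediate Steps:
Mul(Add(4, -147), -24) = Mul(-143, -24) = 3432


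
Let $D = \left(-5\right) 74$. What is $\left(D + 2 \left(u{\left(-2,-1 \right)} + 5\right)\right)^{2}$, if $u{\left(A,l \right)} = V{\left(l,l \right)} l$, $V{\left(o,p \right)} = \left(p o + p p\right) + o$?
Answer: $131044$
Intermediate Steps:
$V{\left(o,p \right)} = o + p^{2} + o p$ ($V{\left(o,p \right)} = \left(o p + p^{2}\right) + o = \left(p^{2} + o p\right) + o = o + p^{2} + o p$)
$u{\left(A,l \right)} = l \left(l + 2 l^{2}\right)$ ($u{\left(A,l \right)} = \left(l + l^{2} + l l\right) l = \left(l + l^{2} + l^{2}\right) l = \left(l + 2 l^{2}\right) l = l \left(l + 2 l^{2}\right)$)
$D = -370$
$\left(D + 2 \left(u{\left(-2,-1 \right)} + 5\right)\right)^{2} = \left(-370 + 2 \left(\left(-1\right)^{2} \left(1 + 2 \left(-1\right)\right) + 5\right)\right)^{2} = \left(-370 + 2 \left(1 \left(1 - 2\right) + 5\right)\right)^{2} = \left(-370 + 2 \left(1 \left(-1\right) + 5\right)\right)^{2} = \left(-370 + 2 \left(-1 + 5\right)\right)^{2} = \left(-370 + 2 \cdot 4\right)^{2} = \left(-370 + 8\right)^{2} = \left(-362\right)^{2} = 131044$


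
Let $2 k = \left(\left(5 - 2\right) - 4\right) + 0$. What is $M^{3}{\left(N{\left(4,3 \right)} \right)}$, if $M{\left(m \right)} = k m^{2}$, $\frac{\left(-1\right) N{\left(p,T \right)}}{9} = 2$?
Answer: $-4251528$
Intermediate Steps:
$N{\left(p,T \right)} = -18$ ($N{\left(p,T \right)} = \left(-9\right) 2 = -18$)
$k = - \frac{1}{2}$ ($k = \frac{\left(\left(5 - 2\right) - 4\right) + 0}{2} = \frac{\left(3 - 4\right) + 0}{2} = \frac{-1 + 0}{2} = \frac{1}{2} \left(-1\right) = - \frac{1}{2} \approx -0.5$)
$M{\left(m \right)} = - \frac{m^{2}}{2}$
$M^{3}{\left(N{\left(4,3 \right)} \right)} = \left(- \frac{\left(-18\right)^{2}}{2}\right)^{3} = \left(\left(- \frac{1}{2}\right) 324\right)^{3} = \left(-162\right)^{3} = -4251528$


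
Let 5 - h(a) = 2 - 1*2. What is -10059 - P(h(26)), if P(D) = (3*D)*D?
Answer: -10134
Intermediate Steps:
h(a) = 5 (h(a) = 5 - (2 - 1*2) = 5 - (2 - 2) = 5 - 1*0 = 5 + 0 = 5)
P(D) = 3*D**2
-10059 - P(h(26)) = -10059 - 3*5**2 = -10059 - 3*25 = -10059 - 1*75 = -10059 - 75 = -10134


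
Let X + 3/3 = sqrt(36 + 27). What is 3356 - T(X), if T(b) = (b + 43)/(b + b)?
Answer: 416039/124 - 129*sqrt(7)/124 ≈ 3352.4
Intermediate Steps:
X = -1 + 3*sqrt(7) (X = -1 + sqrt(36 + 27) = -1 + sqrt(63) = -1 + 3*sqrt(7) ≈ 6.9373)
T(b) = (43 + b)/(2*b) (T(b) = (43 + b)/((2*b)) = (43 + b)*(1/(2*b)) = (43 + b)/(2*b))
3356 - T(X) = 3356 - (43 + (-1 + 3*sqrt(7)))/(2*(-1 + 3*sqrt(7))) = 3356 - (42 + 3*sqrt(7))/(2*(-1 + 3*sqrt(7)))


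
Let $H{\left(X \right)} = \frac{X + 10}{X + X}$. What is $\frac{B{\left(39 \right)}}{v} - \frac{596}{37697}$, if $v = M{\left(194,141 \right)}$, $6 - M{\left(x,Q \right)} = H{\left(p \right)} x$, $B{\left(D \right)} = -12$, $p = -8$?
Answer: $- \frac{1148}{2783} \approx -0.4125$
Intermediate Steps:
$H{\left(X \right)} = \frac{10 + X}{2 X}$
$M{\left(x,Q \right)} = 6 + \frac{x}{8}$ ($M{\left(x,Q \right)} = 6 - \frac{10 - 8}{2 \left(-8\right)} x = 6 - \frac{1}{2} \left(- \frac{1}{8}\right) 2 x = 6 - - \frac{x}{8} = 6 + \frac{x}{8}$)
$v = \frac{121}{4}$ ($v = 6 + \frac{1}{8} \cdot 194 = 6 + \frac{97}{4} = \frac{121}{4} \approx 30.25$)
$\frac{B{\left(39 \right)}}{v} - \frac{596}{37697} = - \frac{12}{\frac{121}{4}} - \frac{596}{37697} = \left(-12\right) \frac{4}{121} - \frac{4}{253} = - \frac{48}{121} - \frac{4}{253} = - \frac{1148}{2783}$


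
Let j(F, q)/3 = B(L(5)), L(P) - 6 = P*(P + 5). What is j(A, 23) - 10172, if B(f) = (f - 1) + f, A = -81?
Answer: -9839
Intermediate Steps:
L(P) = 6 + P*(5 + P) (L(P) = 6 + P*(P + 5) = 6 + P*(5 + P))
B(f) = -1 + 2*f (B(f) = (-1 + f) + f = -1 + 2*f)
j(F, q) = 333 (j(F, q) = 3*(-1 + 2*(6 + 5**2 + 5*5)) = 3*(-1 + 2*(6 + 25 + 25)) = 3*(-1 + 2*56) = 3*(-1 + 112) = 3*111 = 333)
j(A, 23) - 10172 = 333 - 10172 = -9839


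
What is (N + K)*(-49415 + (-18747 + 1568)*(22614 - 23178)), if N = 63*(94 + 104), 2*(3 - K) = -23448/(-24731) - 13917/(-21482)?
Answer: 127786548054123954705/1062542684 ≈ 1.2026e+11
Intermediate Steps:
K = 2339736789/1062542684 (K = 3 - (-23448/(-24731) - 13917/(-21482))/2 = 3 - (-23448*(-1/24731) - 13917*(-1/21482))/2 = 3 - (23448/24731 + 13917/21482)/2 = 3 - ½*847891263/531271342 = 3 - 847891263/1062542684 = 2339736789/1062542684 ≈ 2.2020)
N = 12474 (N = 63*198 = 12474)
(N + K)*(-49415 + (-18747 + 1568)*(22614 - 23178)) = (12474 + 2339736789/1062542684)*(-49415 + (-18747 + 1568)*(22614 - 23178)) = 13256497177005*(-49415 - 17179*(-564))/1062542684 = 13256497177005*(-49415 + 9688956)/1062542684 = (13256497177005/1062542684)*9639541 = 127786548054123954705/1062542684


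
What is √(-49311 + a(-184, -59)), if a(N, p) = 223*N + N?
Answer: I*√90527 ≈ 300.88*I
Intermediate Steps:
a(N, p) = 224*N
√(-49311 + a(-184, -59)) = √(-49311 + 224*(-184)) = √(-49311 - 41216) = √(-90527) = I*√90527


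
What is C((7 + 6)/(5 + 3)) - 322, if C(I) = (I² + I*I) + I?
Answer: -10083/32 ≈ -315.09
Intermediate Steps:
C(I) = I + 2*I² (C(I) = (I² + I²) + I = 2*I² + I = I + 2*I²)
C((7 + 6)/(5 + 3)) - 322 = ((7 + 6)/(5 + 3))*(1 + 2*((7 + 6)/(5 + 3))) - 322 = (13/8)*(1 + 2*(13/8)) - 322 = (13*(⅛))*(1 + 2*(13*(⅛))) - 322 = 13*(1 + 2*(13/8))/8 - 322 = 13*(1 + 13/4)/8 - 322 = (13/8)*(17/4) - 322 = 221/32 - 322 = -10083/32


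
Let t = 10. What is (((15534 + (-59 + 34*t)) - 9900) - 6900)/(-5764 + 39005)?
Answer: -985/33241 ≈ -0.029632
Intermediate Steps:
(((15534 + (-59 + 34*t)) - 9900) - 6900)/(-5764 + 39005) = (((15534 + (-59 + 34*10)) - 9900) - 6900)/(-5764 + 39005) = (((15534 + (-59 + 340)) - 9900) - 6900)/33241 = (((15534 + 281) - 9900) - 6900)*(1/33241) = ((15815 - 9900) - 6900)*(1/33241) = (5915 - 6900)*(1/33241) = -985*1/33241 = -985/33241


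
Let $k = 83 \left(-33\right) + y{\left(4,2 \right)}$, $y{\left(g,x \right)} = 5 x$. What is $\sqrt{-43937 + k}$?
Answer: $i \sqrt{46666} \approx 216.02 i$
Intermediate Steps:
$k = -2729$ ($k = 83 \left(-33\right) + 5 \cdot 2 = -2739 + 10 = -2729$)
$\sqrt{-43937 + k} = \sqrt{-43937 - 2729} = \sqrt{-46666} = i \sqrt{46666}$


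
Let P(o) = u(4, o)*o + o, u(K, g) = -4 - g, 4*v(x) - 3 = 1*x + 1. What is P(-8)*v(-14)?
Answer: 100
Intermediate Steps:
v(x) = 1 + x/4 (v(x) = 3/4 + (1*x + 1)/4 = 3/4 + (x + 1)/4 = 3/4 + (1 + x)/4 = 3/4 + (1/4 + x/4) = 1 + x/4)
P(o) = o + o*(-4 - o) (P(o) = (-4 - o)*o + o = o*(-4 - o) + o = o + o*(-4 - o))
P(-8)*v(-14) = (-1*(-8)*(3 - 8))*(1 + (1/4)*(-14)) = (-1*(-8)*(-5))*(1 - 7/2) = -40*(-5/2) = 100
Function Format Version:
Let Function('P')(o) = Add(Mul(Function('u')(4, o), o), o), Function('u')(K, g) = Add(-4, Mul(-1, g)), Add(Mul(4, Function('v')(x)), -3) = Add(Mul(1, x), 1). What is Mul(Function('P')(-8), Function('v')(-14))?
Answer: 100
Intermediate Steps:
Function('v')(x) = Add(1, Mul(Rational(1, 4), x)) (Function('v')(x) = Add(Rational(3, 4), Mul(Rational(1, 4), Add(Mul(1, x), 1))) = Add(Rational(3, 4), Mul(Rational(1, 4), Add(x, 1))) = Add(Rational(3, 4), Mul(Rational(1, 4), Add(1, x))) = Add(Rational(3, 4), Add(Rational(1, 4), Mul(Rational(1, 4), x))) = Add(1, Mul(Rational(1, 4), x)))
Function('P')(o) = Add(o, Mul(o, Add(-4, Mul(-1, o)))) (Function('P')(o) = Add(Mul(Add(-4, Mul(-1, o)), o), o) = Add(Mul(o, Add(-4, Mul(-1, o))), o) = Add(o, Mul(o, Add(-4, Mul(-1, o)))))
Mul(Function('P')(-8), Function('v')(-14)) = Mul(Mul(-1, -8, Add(3, -8)), Add(1, Mul(Rational(1, 4), -14))) = Mul(Mul(-1, -8, -5), Add(1, Rational(-7, 2))) = Mul(-40, Rational(-5, 2)) = 100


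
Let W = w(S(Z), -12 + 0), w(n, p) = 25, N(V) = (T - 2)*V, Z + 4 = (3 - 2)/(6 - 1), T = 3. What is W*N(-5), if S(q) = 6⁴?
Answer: -125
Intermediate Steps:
Z = -19/5 (Z = -4 + (3 - 2)/(6 - 1) = -4 + 1/5 = -4 + 1*(⅕) = -4 + ⅕ = -19/5 ≈ -3.8000)
S(q) = 1296
N(V) = V (N(V) = (3 - 2)*V = 1*V = V)
W = 25
W*N(-5) = 25*(-5) = -125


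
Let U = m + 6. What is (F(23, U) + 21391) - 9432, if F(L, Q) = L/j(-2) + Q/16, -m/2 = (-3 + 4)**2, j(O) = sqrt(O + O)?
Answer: 47837/4 - 23*I/2 ≈ 11959.0 - 11.5*I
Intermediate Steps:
j(O) = sqrt(2)*sqrt(O) (j(O) = sqrt(2*O) = sqrt(2)*sqrt(O))
m = -2 (m = -2*(-3 + 4)**2 = -2*1**2 = -2*1 = -2)
U = 4 (U = -2 + 6 = 4)
F(L, Q) = Q/16 - I*L/2 (F(L, Q) = L/((sqrt(2)*sqrt(-2))) + Q/16 = L/((sqrt(2)*(I*sqrt(2)))) + Q*(1/16) = L/((2*I)) + Q/16 = L*(-I/2) + Q/16 = -I*L/2 + Q/16 = Q/16 - I*L/2)
(F(23, U) + 21391) - 9432 = (((1/16)*4 - 1/2*I*23) + 21391) - 9432 = ((1/4 - 23*I/2) + 21391) - 9432 = (85565/4 - 23*I/2) - 9432 = 47837/4 - 23*I/2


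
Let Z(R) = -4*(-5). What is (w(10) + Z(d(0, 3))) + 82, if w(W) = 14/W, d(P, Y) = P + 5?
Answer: 517/5 ≈ 103.40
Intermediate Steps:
d(P, Y) = 5 + P
Z(R) = 20
(w(10) + Z(d(0, 3))) + 82 = (14/10 + 20) + 82 = (14*(1/10) + 20) + 82 = (7/5 + 20) + 82 = 107/5 + 82 = 517/5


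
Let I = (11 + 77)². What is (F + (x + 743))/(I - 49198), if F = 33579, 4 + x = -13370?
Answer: -10474/20727 ≈ -0.50533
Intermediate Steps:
x = -13374 (x = -4 - 13370 = -13374)
I = 7744 (I = 88² = 7744)
(F + (x + 743))/(I - 49198) = (33579 + (-13374 + 743))/(7744 - 49198) = (33579 - 12631)/(-41454) = 20948*(-1/41454) = -10474/20727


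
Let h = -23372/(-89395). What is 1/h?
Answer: 89395/23372 ≈ 3.8249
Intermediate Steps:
h = 23372/89395 (h = -23372*(-1/89395) = 23372/89395 ≈ 0.26145)
1/h = 1/(23372/89395) = 89395/23372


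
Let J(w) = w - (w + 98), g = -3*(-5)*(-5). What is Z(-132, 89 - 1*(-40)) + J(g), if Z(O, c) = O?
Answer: -230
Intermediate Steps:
g = -75 (g = 15*(-5) = -75)
J(w) = -98 (J(w) = w - (98 + w) = w + (-98 - w) = -98)
Z(-132, 89 - 1*(-40)) + J(g) = -132 - 98 = -230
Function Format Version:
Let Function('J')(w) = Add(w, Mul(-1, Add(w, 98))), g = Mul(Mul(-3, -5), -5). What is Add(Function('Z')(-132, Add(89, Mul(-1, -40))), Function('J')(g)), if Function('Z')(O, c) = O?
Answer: -230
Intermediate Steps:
g = -75 (g = Mul(15, -5) = -75)
Function('J')(w) = -98 (Function('J')(w) = Add(w, Mul(-1, Add(98, w))) = Add(w, Add(-98, Mul(-1, w))) = -98)
Add(Function('Z')(-132, Add(89, Mul(-1, -40))), Function('J')(g)) = Add(-132, -98) = -230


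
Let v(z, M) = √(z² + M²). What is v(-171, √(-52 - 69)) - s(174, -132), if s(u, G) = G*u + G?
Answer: 23100 + 8*√455 ≈ 23271.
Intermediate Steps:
s(u, G) = G + G*u
v(z, M) = √(M² + z²)
v(-171, √(-52 - 69)) - s(174, -132) = √((√(-52 - 69))² + (-171)²) - (-132)*(1 + 174) = √((√(-121))² + 29241) - (-132)*175 = √((11*I)² + 29241) - 1*(-23100) = √(-121 + 29241) + 23100 = √29120 + 23100 = 8*√455 + 23100 = 23100 + 8*√455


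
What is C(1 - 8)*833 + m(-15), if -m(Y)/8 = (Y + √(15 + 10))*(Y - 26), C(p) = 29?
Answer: 20877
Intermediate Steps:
m(Y) = -8*(-26 + Y)*(5 + Y) (m(Y) = -8*(Y + √(15 + 10))*(Y - 26) = -8*(Y + √25)*(-26 + Y) = -8*(Y + 5)*(-26 + Y) = -8*(5 + Y)*(-26 + Y) = -8*(-26 + Y)*(5 + Y))
C(1 - 8)*833 + m(-15) = 29*833 + (1040 - 8*(-15)² + 168*(-15)) = 24157 + (1040 - 8*225 - 2520) = 24157 + (1040 - 1800 - 2520) = 24157 - 3280 = 20877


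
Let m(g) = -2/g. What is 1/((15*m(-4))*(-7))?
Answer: -2/105 ≈ -0.019048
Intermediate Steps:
1/((15*m(-4))*(-7)) = 1/((15*(-2/(-4)))*(-7)) = 1/((15*(-2*(-¼)))*(-7)) = 1/((15*(½))*(-7)) = 1/((15/2)*(-7)) = 1/(-105/2) = -2/105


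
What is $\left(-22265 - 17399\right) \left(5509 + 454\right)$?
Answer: $-236516432$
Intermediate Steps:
$\left(-22265 - 17399\right) \left(5509 + 454\right) = \left(-39664\right) 5963 = -236516432$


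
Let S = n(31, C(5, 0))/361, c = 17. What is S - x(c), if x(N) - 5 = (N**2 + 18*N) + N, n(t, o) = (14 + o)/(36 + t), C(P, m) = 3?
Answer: -14923362/24187 ≈ -617.00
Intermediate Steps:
n(t, o) = (14 + o)/(36 + t)
x(N) = 5 + N**2 + 19*N (x(N) = 5 + ((N**2 + 18*N) + N) = 5 + (N**2 + 19*N) = 5 + N**2 + 19*N)
S = 17/24187 (S = ((14 + 3)/(36 + 31))/361 = (17/67)*(1/361) = 17/24187 ≈ 0.00070286)
S - x(c) = 17/24187 - (5 + 17**2 + 19*17) = 17/24187 - (5 + 289 + 323) = 17/24187 - 1*617 = 17/24187 - 617 = -14923362/24187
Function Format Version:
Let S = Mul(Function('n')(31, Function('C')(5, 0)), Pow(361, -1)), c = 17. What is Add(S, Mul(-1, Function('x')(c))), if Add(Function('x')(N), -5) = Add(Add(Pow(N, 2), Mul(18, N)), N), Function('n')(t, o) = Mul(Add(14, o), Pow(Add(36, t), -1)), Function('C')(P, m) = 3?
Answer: Rational(-14923362, 24187) ≈ -617.00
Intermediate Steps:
Function('n')(t, o) = Mul(Pow(Add(36, t), -1), Add(14, o))
Function('x')(N) = Add(5, Pow(N, 2), Mul(19, N)) (Function('x')(N) = Add(5, Add(Add(Pow(N, 2), Mul(18, N)), N)) = Add(5, Add(Pow(N, 2), Mul(19, N))) = Add(5, Pow(N, 2), Mul(19, N)))
S = Rational(17, 24187) (S = Mul(Mul(Pow(Add(36, 31), -1), Add(14, 3)), Pow(361, -1)) = Mul(Mul(Pow(67, -1), 17), Rational(1, 361)) = Mul(Mul(Rational(1, 67), 17), Rational(1, 361)) = Mul(Rational(17, 67), Rational(1, 361)) = Rational(17, 24187) ≈ 0.00070286)
Add(S, Mul(-1, Function('x')(c))) = Add(Rational(17, 24187), Mul(-1, Add(5, Pow(17, 2), Mul(19, 17)))) = Add(Rational(17, 24187), Mul(-1, Add(5, 289, 323))) = Add(Rational(17, 24187), Mul(-1, 617)) = Add(Rational(17, 24187), -617) = Rational(-14923362, 24187)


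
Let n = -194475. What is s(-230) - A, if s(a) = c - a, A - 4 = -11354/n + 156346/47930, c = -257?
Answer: -31990637482/932118675 ≈ -34.320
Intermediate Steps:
A = 6823433257/932118675 (A = 4 + (-11354/(-194475) + 156346/47930) = 4 + (-11354*(-1/194475) + 156346*(1/47930)) = 4 + (11354/194475 + 78173/23965) = 4 + 3094958557/932118675 = 6823433257/932118675 ≈ 7.3204)
s(a) = -257 - a
s(-230) - A = (-257 - 1*(-230)) - 1*6823433257/932118675 = (-257 + 230) - 6823433257/932118675 = -27 - 6823433257/932118675 = -31990637482/932118675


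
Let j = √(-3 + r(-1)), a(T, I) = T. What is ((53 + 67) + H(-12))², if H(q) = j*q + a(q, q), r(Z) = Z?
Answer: 11088 - 5184*I ≈ 11088.0 - 5184.0*I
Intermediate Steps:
j = 2*I (j = √(-3 - 1) = √(-4) = 2*I ≈ 2.0*I)
H(q) = q + 2*I*q (H(q) = (2*I)*q + q = 2*I*q + q = q + 2*I*q)
((53 + 67) + H(-12))² = ((53 + 67) - 12*(1 + 2*I))² = (120 + (-12 - 24*I))² = (108 - 24*I)²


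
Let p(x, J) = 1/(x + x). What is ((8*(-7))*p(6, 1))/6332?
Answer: -7/9498 ≈ -0.00073700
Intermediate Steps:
p(x, J) = 1/(2*x)
((8*(-7))*p(6, 1))/6332 = ((8*(-7))*((1/2)/6))/6332 = -28/6*(1/6332) = -56*1/12*(1/6332) = -14/3*1/6332 = -7/9498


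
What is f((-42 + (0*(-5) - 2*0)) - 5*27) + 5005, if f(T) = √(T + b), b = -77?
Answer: 5005 + I*√254 ≈ 5005.0 + 15.937*I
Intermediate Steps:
f(T) = √(-77 + T) (f(T) = √(T - 77) = √(-77 + T))
f((-42 + (0*(-5) - 2*0)) - 5*27) + 5005 = √(-77 + ((-42 + (0*(-5) - 2*0)) - 5*27)) + 5005 = √(-77 + ((-42 + (0 + 0)) - 135)) + 5005 = √(-77 + ((-42 + 0) - 135)) + 5005 = √(-77 + (-42 - 135)) + 5005 = √(-77 - 177) + 5005 = √(-254) + 5005 = I*√254 + 5005 = 5005 + I*√254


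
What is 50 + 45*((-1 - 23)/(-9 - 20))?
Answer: 2530/29 ≈ 87.241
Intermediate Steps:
50 + 45*((-1 - 23)/(-9 - 20)) = 50 + 45*(-24/(-29)) = 50 + 45*(-24*(-1/29)) = 50 + 45*(24/29) = 50 + 1080/29 = 2530/29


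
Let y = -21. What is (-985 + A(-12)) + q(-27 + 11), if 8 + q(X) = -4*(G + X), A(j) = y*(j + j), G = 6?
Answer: -449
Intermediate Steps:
A(j) = -42*j (A(j) = -21*(j + j) = -42*j)
q(X) = -32 - 4*X (q(X) = -8 - 4*(6 + X) = -8 + (-24 - 4*X) = -32 - 4*X)
(-985 + A(-12)) + q(-27 + 11) = (-985 - 42*(-12)) + (-32 - 4*(-27 + 11)) = (-985 + 504) + (-32 - 4*(-16)) = -481 + (-32 + 64) = -481 + 32 = -449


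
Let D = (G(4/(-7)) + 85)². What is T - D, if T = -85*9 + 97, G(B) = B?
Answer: -382013/49 ≈ -7796.2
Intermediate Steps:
D = 349281/49 (D = (4/(-7) + 85)² = (4*(-⅐) + 85)² = (-4/7 + 85)² = (591/7)² = 349281/49 ≈ 7128.2)
T = -668 (T = -765 + 97 = -668)
T - D = -668 - 1*349281/49 = -668 - 349281/49 = -382013/49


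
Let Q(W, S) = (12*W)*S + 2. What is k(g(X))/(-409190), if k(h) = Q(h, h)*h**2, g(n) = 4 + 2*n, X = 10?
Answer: -1991232/204595 ≈ -9.7326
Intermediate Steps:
Q(W, S) = 2 + 12*S*W (Q(W, S) = 12*S*W + 2 = 2 + 12*S*W)
k(h) = h**2*(2 + 12*h**2) (k(h) = (2 + 12*h*h)*h**2 = (2 + 12*h**2)*h**2 = h**2*(2 + 12*h**2))
k(g(X))/(-409190) = ((4 + 2*10)**2*(2 + 12*(4 + 2*10)**2))/(-409190) = ((4 + 20)**2*(2 + 12*(4 + 20)**2))*(-1/409190) = (24**2*(2 + 12*24**2))*(-1/409190) = (576*(2 + 12*576))*(-1/409190) = (576*(2 + 6912))*(-1/409190) = (576*6914)*(-1/409190) = 3982464*(-1/409190) = -1991232/204595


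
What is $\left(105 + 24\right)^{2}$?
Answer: $16641$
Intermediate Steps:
$\left(105 + 24\right)^{2} = 129^{2} = 16641$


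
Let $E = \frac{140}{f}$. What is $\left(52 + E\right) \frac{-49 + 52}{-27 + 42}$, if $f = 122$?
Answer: $\frac{3242}{305} \approx 10.63$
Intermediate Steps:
$E = \frac{70}{61}$ ($E = \frac{140}{122} = 140 \cdot \frac{1}{122} = \frac{70}{61} \approx 1.1475$)
$\left(52 + E\right) \frac{-49 + 52}{-27 + 42} = \left(52 + \frac{70}{61}\right) \frac{-49 + 52}{-27 + 42} = \frac{3242 \cdot \frac{3}{15}}{61} = \frac{3242 \cdot 3 \cdot \frac{1}{15}}{61} = \frac{3242}{61} \cdot \frac{1}{5} = \frac{3242}{305}$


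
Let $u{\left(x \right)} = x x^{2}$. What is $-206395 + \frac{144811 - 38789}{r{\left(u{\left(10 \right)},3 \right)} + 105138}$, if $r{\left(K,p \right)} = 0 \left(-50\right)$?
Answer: $- \frac{10849925744}{52569} \approx -2.0639 \cdot 10^{5}$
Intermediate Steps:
$u{\left(x \right)} = x^{3}$
$r{\left(K,p \right)} = 0$
$-206395 + \frac{144811 - 38789}{r{\left(u{\left(10 \right)},3 \right)} + 105138} = -206395 + \frac{144811 - 38789}{0 + 105138} = -206395 + \frac{106022}{105138} = -206395 + 106022 \cdot \frac{1}{105138} = -206395 + \frac{53011}{52569} = - \frac{10849925744}{52569}$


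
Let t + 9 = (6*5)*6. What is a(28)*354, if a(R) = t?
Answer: 60534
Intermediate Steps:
t = 171 (t = -9 + (6*5)*6 = -9 + 30*6 = -9 + 180 = 171)
a(R) = 171
a(28)*354 = 171*354 = 60534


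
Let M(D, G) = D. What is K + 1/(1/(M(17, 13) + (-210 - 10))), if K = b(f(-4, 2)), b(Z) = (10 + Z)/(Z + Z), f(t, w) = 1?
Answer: -395/2 ≈ -197.50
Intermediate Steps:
b(Z) = (10 + Z)/(2*Z) (b(Z) = (10 + Z)/((2*Z)) = (10 + Z)*(1/(2*Z)) = (10 + Z)/(2*Z))
K = 11/2 (K = (1/2)*(10 + 1)/1 = (1/2)*1*11 = 11/2 ≈ 5.5000)
K + 1/(1/(M(17, 13) + (-210 - 10))) = 11/2 + 1/(1/(17 + (-210 - 10))) = 11/2 + 1/(1/(17 - 220)) = 11/2 + 1/(1/(-203)) = 11/2 + 1/(-1/203) = 11/2 - 203 = -395/2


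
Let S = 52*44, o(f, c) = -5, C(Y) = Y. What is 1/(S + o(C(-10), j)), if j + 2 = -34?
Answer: 1/2283 ≈ 0.00043802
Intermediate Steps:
j = -36 (j = -2 - 34 = -36)
S = 2288
1/(S + o(C(-10), j)) = 1/(2288 - 5) = 1/2283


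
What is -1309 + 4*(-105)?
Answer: -1729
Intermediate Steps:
-1309 + 4*(-105) = -1309 - 420 = -1729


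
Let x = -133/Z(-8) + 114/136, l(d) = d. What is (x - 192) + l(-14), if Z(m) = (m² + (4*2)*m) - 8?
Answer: -25641/136 ≈ -188.54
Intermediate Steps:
Z(m) = -8 + m² + 8*m (Z(m) = (m² + 8*m) - 8 = -8 + m² + 8*m)
x = 2375/136 (x = -133/(-8 + (-8)² + 8*(-8)) + 114/136 = -133/(-8 + 64 - 64) + 114*(1/136) = -133/(-8) + 57/68 = -133*(-⅛) + 57/68 = 133/8 + 57/68 = 2375/136 ≈ 17.463)
(x - 192) + l(-14) = (2375/136 - 192) - 14 = -23737/136 - 14 = -25641/136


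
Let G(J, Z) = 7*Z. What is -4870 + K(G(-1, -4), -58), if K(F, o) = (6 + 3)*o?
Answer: -5392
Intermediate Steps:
K(F, o) = 9*o
-4870 + K(G(-1, -4), -58) = -4870 + 9*(-58) = -4870 - 522 = -5392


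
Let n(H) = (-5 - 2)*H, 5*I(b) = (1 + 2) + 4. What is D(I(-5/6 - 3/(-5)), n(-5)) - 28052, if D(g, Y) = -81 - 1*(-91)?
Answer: -28042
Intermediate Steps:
I(b) = 7/5 (I(b) = ((1 + 2) + 4)/5 = (3 + 4)/5 = (1/5)*7 = 7/5)
n(H) = -7*H
D(g, Y) = 10 (D(g, Y) = -81 + 91 = 10)
D(I(-5/6 - 3/(-5)), n(-5)) - 28052 = 10 - 28052 = -28042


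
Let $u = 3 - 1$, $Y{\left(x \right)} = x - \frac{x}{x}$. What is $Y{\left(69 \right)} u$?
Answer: $136$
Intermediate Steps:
$Y{\left(x \right)} = -1 + x$ ($Y{\left(x \right)} = x - 1 = -1 + x$)
$u = 2$ ($u = 3 - 1 = 2$)
$Y{\left(69 \right)} u = \left(-1 + 69\right) 2 = 68 \cdot 2 = 136$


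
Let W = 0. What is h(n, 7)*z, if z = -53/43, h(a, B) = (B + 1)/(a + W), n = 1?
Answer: -424/43 ≈ -9.8605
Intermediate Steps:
h(a, B) = (1 + B)/a (h(a, B) = (B + 1)/(a + 0) = (1 + B)/a)
z = -53/43 (z = -53*1/43 = -53/43 ≈ -1.2326)
h(n, 7)*z = ((1 + 7)/1)*(-53/43) = (1*8)*(-53/43) = 8*(-53/43) = -424/43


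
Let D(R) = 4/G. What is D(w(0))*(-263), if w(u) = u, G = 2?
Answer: -526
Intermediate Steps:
D(R) = 2 (D(R) = 4/2 = 4*(1/2) = 2)
D(w(0))*(-263) = 2*(-263) = -526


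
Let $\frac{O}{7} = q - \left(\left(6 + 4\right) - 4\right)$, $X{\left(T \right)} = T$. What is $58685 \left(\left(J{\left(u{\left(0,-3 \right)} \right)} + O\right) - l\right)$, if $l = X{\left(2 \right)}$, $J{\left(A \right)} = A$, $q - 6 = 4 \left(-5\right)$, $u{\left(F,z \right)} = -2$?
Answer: $-8450640$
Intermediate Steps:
$q = -14$ ($q = 6 + 4 \left(-5\right) = 6 - 20 = -14$)
$l = 2$
$O = -140$ ($O = 7 \left(-14 - \left(\left(6 + 4\right) - 4\right)\right) = 7 \left(-14 - \left(10 - 4\right)\right) = 7 \left(-14 - 6\right) = 7 \left(-20\right) = -140$)
$58685 \left(\left(J{\left(u{\left(0,-3 \right)} \right)} + O\right) - l\right) = 58685 \left(\left(-2 - 140\right) - 2\right) = 58685 \left(-142 - 2\right) = 58685 \left(-144\right) = -8450640$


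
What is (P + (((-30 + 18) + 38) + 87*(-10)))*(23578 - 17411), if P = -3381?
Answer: -26055575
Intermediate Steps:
(P + (((-30 + 18) + 38) + 87*(-10)))*(23578 - 17411) = (-3381 + (((-30 + 18) + 38) + 87*(-10)))*(23578 - 17411) = (-3381 + ((-12 + 38) - 870))*6167 = (-3381 + (26 - 870))*6167 = (-3381 - 844)*6167 = -4225*6167 = -26055575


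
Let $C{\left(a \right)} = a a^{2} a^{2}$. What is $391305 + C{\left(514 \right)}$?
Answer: $35876956969129$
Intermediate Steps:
$C{\left(a \right)} = a^{5}$ ($C{\left(a \right)} = a^{3} a^{2} = a^{5}$)
$391305 + C{\left(514 \right)} = 391305 + 514^{5} = 391305 + 35876956577824 = 35876956969129$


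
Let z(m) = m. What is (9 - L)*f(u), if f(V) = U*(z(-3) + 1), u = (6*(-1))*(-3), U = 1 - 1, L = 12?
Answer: 0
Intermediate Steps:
U = 0
u = 18 (u = -6*(-3) = 18)
f(V) = 0 (f(V) = 0*(-3 + 1) = 0*(-2) = 0)
(9 - L)*f(u) = (9 - 1*12)*0 = (9 - 12)*0 = -3*0 = 0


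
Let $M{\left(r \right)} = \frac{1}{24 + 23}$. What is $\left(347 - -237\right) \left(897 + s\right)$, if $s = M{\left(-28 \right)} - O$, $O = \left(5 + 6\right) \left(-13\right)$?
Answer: $\frac{28546504}{47} \approx 6.0737 \cdot 10^{5}$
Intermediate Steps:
$O = -143$ ($O = 11 \left(-13\right) = -143$)
$M{\left(r \right)} = \frac{1}{47}$
$s = \frac{6722}{47}$ ($s = \frac{1}{47} - -143 = \frac{1}{47} + 143 = \frac{6722}{47} \approx 143.02$)
$\left(347 - -237\right) \left(897 + s\right) = \left(347 - -237\right) \left(897 + \frac{6722}{47}\right) = \left(347 + 237\right) \frac{48881}{47} = 584 \cdot \frac{48881}{47} = \frac{28546504}{47}$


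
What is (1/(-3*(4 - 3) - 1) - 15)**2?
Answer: 3721/16 ≈ 232.56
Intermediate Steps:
(1/(-3*(4 - 3) - 1) - 15)**2 = (1/(-3*1 - 1) - 15)**2 = (1/(-3 - 1) - 15)**2 = (1/(-4) - 15)**2 = (-1/4 - 15)**2 = (-61/4)**2 = 3721/16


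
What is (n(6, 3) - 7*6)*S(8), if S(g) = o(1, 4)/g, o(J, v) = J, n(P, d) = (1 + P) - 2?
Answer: -37/8 ≈ -4.6250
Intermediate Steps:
n(P, d) = -1 + P
S(g) = 1/g
(n(6, 3) - 7*6)*S(8) = ((-1 + 6) - 7*6)/8 = (5 - 42)*(1/8) = -37*1/8 = -37/8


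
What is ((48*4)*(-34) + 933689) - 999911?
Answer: -72750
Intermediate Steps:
((48*4)*(-34) + 933689) - 999911 = (192*(-34) + 933689) - 999911 = (-6528 + 933689) - 999911 = 927161 - 999911 = -72750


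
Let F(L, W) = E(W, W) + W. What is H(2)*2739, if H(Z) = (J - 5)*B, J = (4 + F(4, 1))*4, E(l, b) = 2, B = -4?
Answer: -251988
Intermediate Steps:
F(L, W) = 2 + W
J = 28 (J = (4 + (2 + 1))*4 = (4 + 3)*4 = 7*4 = 28)
H(Z) = -92 (H(Z) = (28 - 5)*(-4) = 23*(-4) = -92)
H(2)*2739 = -92*2739 = -251988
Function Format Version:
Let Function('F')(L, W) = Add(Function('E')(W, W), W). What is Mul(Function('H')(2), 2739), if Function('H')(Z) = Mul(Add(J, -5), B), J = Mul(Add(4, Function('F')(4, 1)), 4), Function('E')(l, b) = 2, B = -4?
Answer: -251988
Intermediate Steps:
Function('F')(L, W) = Add(2, W)
J = 28 (J = Mul(Add(4, Add(2, 1)), 4) = Mul(Add(4, 3), 4) = Mul(7, 4) = 28)
Function('H')(Z) = -92 (Function('H')(Z) = Mul(Add(28, -5), -4) = Mul(23, -4) = -92)
Mul(Function('H')(2), 2739) = Mul(-92, 2739) = -251988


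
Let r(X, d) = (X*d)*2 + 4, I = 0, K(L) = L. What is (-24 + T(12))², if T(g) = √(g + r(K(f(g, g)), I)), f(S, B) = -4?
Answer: 400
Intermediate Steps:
r(X, d) = 4 + 2*X*d (r(X, d) = 2*X*d + 4 = 4 + 2*X*d)
T(g) = √(4 + g) (T(g) = √(g + (4 + 2*(-4)*0)) = √(g + (4 + 0)) = √(g + 4) = √(4 + g))
(-24 + T(12))² = (-24 + √(4 + 12))² = (-24 + √16)² = (-24 + 4)² = (-20)² = 400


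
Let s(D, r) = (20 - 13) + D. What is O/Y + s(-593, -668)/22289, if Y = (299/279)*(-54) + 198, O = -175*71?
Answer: -8587711159/96823416 ≈ -88.695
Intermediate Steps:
O = -12425
Y = 4344/31 (Y = (299*(1/279))*(-54) + 198 = (299/279)*(-54) + 198 = -1794/31 + 198 = 4344/31 ≈ 140.13)
s(D, r) = 7 + D
O/Y + s(-593, -668)/22289 = -12425/4344/31 + (7 - 593)/22289 = -12425*31/4344 - 586*1/22289 = -385175/4344 - 586/22289 = -8587711159/96823416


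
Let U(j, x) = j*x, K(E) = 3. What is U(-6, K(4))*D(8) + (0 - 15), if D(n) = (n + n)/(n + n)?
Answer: -33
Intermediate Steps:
D(n) = 1 (D(n) = (2*n)/((2*n)) = (2*n)*(1/(2*n)) = 1)
U(-6, K(4))*D(8) + (0 - 15) = -6*3*1 + (0 - 15) = -18*1 - 15 = -18 - 15 = -33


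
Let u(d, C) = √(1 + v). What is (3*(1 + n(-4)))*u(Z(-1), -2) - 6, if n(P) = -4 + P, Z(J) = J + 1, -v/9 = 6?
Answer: -6 - 21*I*√53 ≈ -6.0 - 152.88*I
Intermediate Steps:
v = -54 (v = -9*6 = -54)
Z(J) = 1 + J
u(d, C) = I*√53 (u(d, C) = √(1 - 54) = √(-53) = I*√53)
(3*(1 + n(-4)))*u(Z(-1), -2) - 6 = (3*(1 + (-4 - 4)))*(I*√53) - 6 = (3*(1 - 8))*(I*√53) - 6 = (3*(-7))*(I*√53) - 6 = -21*I*√53 - 6 = -6 - 21*I*√53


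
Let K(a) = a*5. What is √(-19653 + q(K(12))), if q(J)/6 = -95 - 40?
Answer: I*√20463 ≈ 143.05*I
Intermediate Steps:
K(a) = 5*a
q(J) = -810 (q(J) = 6*(-95 - 40) = 6*(-135) = -810)
√(-19653 + q(K(12))) = √(-19653 - 810) = √(-20463) = I*√20463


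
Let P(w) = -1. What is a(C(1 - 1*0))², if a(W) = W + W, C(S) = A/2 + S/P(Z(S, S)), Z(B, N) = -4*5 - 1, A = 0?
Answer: 4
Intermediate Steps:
Z(B, N) = -21 (Z(B, N) = -20 - 1 = -21)
C(S) = -S (C(S) = 0/2 + S/(-1) = 0*(½) + S*(-1) = 0 - S = -S)
a(W) = 2*W
a(C(1 - 1*0))² = (2*(-(1 - 1*0)))² = (2*(-(1 + 0)))² = (2*(-1*1))² = (2*(-1))² = (-2)² = 4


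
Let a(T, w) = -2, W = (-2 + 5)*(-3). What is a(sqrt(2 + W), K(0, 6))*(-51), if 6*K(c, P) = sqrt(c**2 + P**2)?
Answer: 102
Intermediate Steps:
K(c, P) = sqrt(P**2 + c**2)/6 (K(c, P) = sqrt(c**2 + P**2)/6 = sqrt(P**2 + c**2)/6)
W = -9 (W = 3*(-3) = -9)
a(sqrt(2 + W), K(0, 6))*(-51) = -2*(-51) = 102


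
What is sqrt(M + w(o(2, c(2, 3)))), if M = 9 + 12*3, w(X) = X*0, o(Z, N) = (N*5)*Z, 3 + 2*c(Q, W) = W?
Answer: 3*sqrt(5) ≈ 6.7082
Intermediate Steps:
c(Q, W) = -3/2 + W/2
o(Z, N) = 5*N*Z (o(Z, N) = (5*N)*Z = 5*N*Z)
w(X) = 0
M = 45 (M = 9 + 36 = 45)
sqrt(M + w(o(2, c(2, 3)))) = sqrt(45 + 0) = sqrt(45) = 3*sqrt(5)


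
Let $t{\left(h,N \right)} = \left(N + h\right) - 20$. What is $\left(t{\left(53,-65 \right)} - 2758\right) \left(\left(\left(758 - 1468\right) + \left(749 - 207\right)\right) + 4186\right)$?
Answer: $-11210220$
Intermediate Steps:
$t{\left(h,N \right)} = -20 + N + h$
$\left(t{\left(53,-65 \right)} - 2758\right) \left(\left(\left(758 - 1468\right) + \left(749 - 207\right)\right) + 4186\right) = \left(\left(-20 - 65 + 53\right) - 2758\right) \left(\left(\left(758 - 1468\right) + \left(749 - 207\right)\right) + 4186\right) = \left(-32 - 2758\right) \left(\left(-710 + 542\right) + 4186\right) = - 2790 \left(-168 + 4186\right) = \left(-2790\right) 4018 = -11210220$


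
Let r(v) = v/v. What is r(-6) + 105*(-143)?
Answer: -15014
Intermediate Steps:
r(v) = 1
r(-6) + 105*(-143) = 1 + 105*(-143) = 1 - 15015 = -15014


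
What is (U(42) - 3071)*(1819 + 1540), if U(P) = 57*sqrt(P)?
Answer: -10315489 + 191463*sqrt(42) ≈ -9.0747e+6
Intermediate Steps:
(U(42) - 3071)*(1819 + 1540) = (57*sqrt(42) - 3071)*(1819 + 1540) = (-3071 + 57*sqrt(42))*3359 = -10315489 + 191463*sqrt(42)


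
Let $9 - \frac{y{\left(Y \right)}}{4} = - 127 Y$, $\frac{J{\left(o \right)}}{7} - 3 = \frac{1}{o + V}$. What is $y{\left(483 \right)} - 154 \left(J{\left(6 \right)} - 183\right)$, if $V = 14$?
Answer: $\frac{2702941}{10} \approx 2.7029 \cdot 10^{5}$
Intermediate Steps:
$J{\left(o \right)} = 21 + \frac{7}{14 + o}$ ($J{\left(o \right)} = 21 + \frac{7}{o + 14} = 21 + \frac{7}{14 + o}$)
$y{\left(Y \right)} = 36 + 508 Y$ ($y{\left(Y \right)} = 36 - 4 \left(- 127 Y\right) = 36 + 508 Y$)
$y{\left(483 \right)} - 154 \left(J{\left(6 \right)} - 183\right) = \left(36 + 508 \cdot 483\right) - 154 \left(\frac{7 \left(43 + 3 \cdot 6\right)}{14 + 6} - 183\right) = \left(36 + 245364\right) - 154 \left(\frac{7 \left(43 + 18\right)}{20} - 183\right) = 245400 - 154 \left(7 \cdot \frac{1}{20} \cdot 61 - 183\right) = 245400 - 154 \left(\frac{427}{20} - 183\right) = 245400 - - \frac{248941}{10} = 245400 + \frac{248941}{10} = \frac{2702941}{10}$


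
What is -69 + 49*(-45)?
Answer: -2274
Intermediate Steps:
-69 + 49*(-45) = -69 - 2205 = -2274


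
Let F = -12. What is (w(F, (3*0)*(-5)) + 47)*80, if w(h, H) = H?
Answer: 3760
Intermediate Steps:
(w(F, (3*0)*(-5)) + 47)*80 = ((3*0)*(-5) + 47)*80 = (0*(-5) + 47)*80 = (0 + 47)*80 = 47*80 = 3760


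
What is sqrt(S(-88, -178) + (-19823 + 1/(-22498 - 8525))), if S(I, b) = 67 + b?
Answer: I*sqrt(236851980989)/3447 ≈ 141.19*I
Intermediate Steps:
sqrt(S(-88, -178) + (-19823 + 1/(-22498 - 8525))) = sqrt((67 - 178) + (-19823 + 1/(-22498 - 8525))) = sqrt(-111 + (-19823 + 1/(-31023))) = sqrt(-111 + (-19823 - 1/31023)) = sqrt(-111 - 614968930/31023) = sqrt(-618412483/31023) = I*sqrt(236851980989)/3447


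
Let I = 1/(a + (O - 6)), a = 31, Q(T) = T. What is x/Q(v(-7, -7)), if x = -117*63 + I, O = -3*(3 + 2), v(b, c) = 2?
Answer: -73709/20 ≈ -3685.4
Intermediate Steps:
O = -15 (O = -3*5 = -15)
I = ⅒ (I = 1/(31 + (-15 - 6)) = 1/(31 - 21) = 1/10 = ⅒ ≈ 0.10000)
x = -73709/10 (x = -117*63 + ⅒ = -7371 + ⅒ = -73709/10 ≈ -7370.9)
x/Q(v(-7, -7)) = -73709/10/2 = -73709/10*½ = -73709/20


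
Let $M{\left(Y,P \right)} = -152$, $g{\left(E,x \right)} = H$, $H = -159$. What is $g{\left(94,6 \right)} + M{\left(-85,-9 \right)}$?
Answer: $-311$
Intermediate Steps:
$g{\left(E,x \right)} = -159$
$g{\left(94,6 \right)} + M{\left(-85,-9 \right)} = -159 - 152 = -311$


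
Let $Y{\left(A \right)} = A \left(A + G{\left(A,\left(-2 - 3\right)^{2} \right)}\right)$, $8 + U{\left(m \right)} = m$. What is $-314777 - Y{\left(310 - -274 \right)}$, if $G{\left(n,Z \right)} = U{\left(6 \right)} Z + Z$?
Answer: $-641233$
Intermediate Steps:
$U{\left(m \right)} = -8 + m$
$G{\left(n,Z \right)} = - Z$ ($G{\left(n,Z \right)} = \left(-8 + 6\right) Z + Z = - 2 Z + Z = - Z$)
$Y{\left(A \right)} = A \left(-25 + A\right)$ ($Y{\left(A \right)} = A \left(A - \left(-2 - 3\right)^{2}\right) = A \left(A - \left(-5\right)^{2}\right) = A \left(A - 25\right) = A \left(-25 + A\right)$)
$-314777 - Y{\left(310 - -274 \right)} = -314777 - \left(310 - -274\right) \left(-25 + \left(310 - -274\right)\right) = -314777 - \left(310 + 274\right) \left(-25 + \left(310 + 274\right)\right) = -314777 - 584 \left(-25 + 584\right) = -314777 - 584 \cdot 559 = -314777 - 326456 = -641233$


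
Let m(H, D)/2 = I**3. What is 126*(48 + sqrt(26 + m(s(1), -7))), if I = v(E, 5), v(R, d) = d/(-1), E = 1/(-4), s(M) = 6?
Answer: 6048 + 504*I*sqrt(14) ≈ 6048.0 + 1885.8*I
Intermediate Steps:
E = -1/4 ≈ -0.25000
v(R, d) = -d (v(R, d) = d*(-1) = -d)
I = -5 (I = -1*5 = -5)
m(H, D) = -250 (m(H, D) = 2*(-5)**3 = 2*(-125) = -250)
126*(48 + sqrt(26 + m(s(1), -7))) = 126*(48 + sqrt(26 - 250)) = 126*(48 + sqrt(-224)) = 126*(48 + 4*I*sqrt(14)) = 6048 + 504*I*sqrt(14)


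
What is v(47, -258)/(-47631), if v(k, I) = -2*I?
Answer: -172/15877 ≈ -0.010833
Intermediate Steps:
v(47, -258)/(-47631) = -2*(-258)/(-47631) = 516*(-1/47631) = -172/15877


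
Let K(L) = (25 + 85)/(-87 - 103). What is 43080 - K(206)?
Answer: 818531/19 ≈ 43081.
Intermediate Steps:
K(L) = -11/19 (K(L) = 110/(-190) = 110*(-1/190) = -11/19)
43080 - K(206) = 43080 - 1*(-11/19) = 43080 + 11/19 = 818531/19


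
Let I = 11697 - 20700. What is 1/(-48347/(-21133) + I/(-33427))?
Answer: 706412791/1806355568 ≈ 0.39107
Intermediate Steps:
I = -9003
1/(-48347/(-21133) + I/(-33427)) = 1/(-48347/(-21133) - 9003/(-33427)) = 1/(-48347*(-1/21133) - 9003*(-1/33427)) = 1/(48347/21133 + 9003/33427) = 1/(1806355568/706412791) = 706412791/1806355568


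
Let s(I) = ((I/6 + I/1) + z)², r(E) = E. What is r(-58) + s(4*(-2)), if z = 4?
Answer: -266/9 ≈ -29.556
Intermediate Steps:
s(I) = (4 + 7*I/6)² (s(I) = ((I/6 + I/1) + 4)² = ((I*(⅙) + I*1) + 4)² = ((I/6 + I) + 4)² = (7*I/6 + 4)² = (4 + 7*I/6)²)
r(-58) + s(4*(-2)) = -58 + (24 + 7*(4*(-2)))²/36 = -58 + (24 + 7*(-8))²/36 = -58 + (24 - 56)²/36 = -58 + (1/36)*(-32)² = -58 + (1/36)*1024 = -58 + 256/9 = -266/9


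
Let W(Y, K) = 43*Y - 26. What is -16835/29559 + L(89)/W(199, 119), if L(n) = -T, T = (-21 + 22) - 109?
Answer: -140427013/252167829 ≈ -0.55688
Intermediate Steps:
W(Y, K) = -26 + 43*Y
T = -108 (T = 1 - 109 = -108)
L(n) = 108 (L(n) = -1*(-108) = 108)
-16835/29559 + L(89)/W(199, 119) = -16835/29559 + 108/(-26 + 43*199) = -16835*1/29559 + 108/(-26 + 8557) = -16835/29559 + 108/8531 = -140427013/252167829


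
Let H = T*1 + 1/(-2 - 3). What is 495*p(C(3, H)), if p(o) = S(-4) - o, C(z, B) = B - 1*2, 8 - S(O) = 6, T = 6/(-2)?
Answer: 3564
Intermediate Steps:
T = -3 (T = 6*(-½) = -3)
H = -16/5 (H = -3*1 + 1/(-2 - 3) = -3 + 1/(-5) = -3 - ⅕ = -16/5 ≈ -3.2000)
S(O) = 2 (S(O) = 8 - 1*6 = 8 - 6 = 2)
C(z, B) = -2 + B (C(z, B) = B - 2 = -2 + B)
p(o) = 2 - o
495*p(C(3, H)) = 495*(2 - (-2 - 16/5)) = 495*(2 - 1*(-26/5)) = 495*(2 + 26/5) = 495*(36/5) = 3564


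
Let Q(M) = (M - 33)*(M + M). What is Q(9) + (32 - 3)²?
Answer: 409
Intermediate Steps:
Q(M) = 2*M*(-33 + M) (Q(M) = (-33 + M)*(2*M) = 2*M*(-33 + M))
Q(9) + (32 - 3)² = 2*9*(-33 + 9) + (32 - 3)² = 2*9*(-24) + 29² = -432 + 841 = 409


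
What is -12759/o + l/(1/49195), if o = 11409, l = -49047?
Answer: -9176133832748/3803 ≈ -2.4129e+9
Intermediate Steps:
-12759/o + l/(1/49195) = -12759/11409 - 49047/(1/49195) = -12759*1/11409 - 49047/1/49195 = -4253/3803 - 49047*49195 = -4253/3803 - 2412867165 = -9176133832748/3803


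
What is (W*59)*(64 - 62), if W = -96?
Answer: -11328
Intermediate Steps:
(W*59)*(64 - 62) = (-96*59)*(64 - 62) = -5664*2 = -11328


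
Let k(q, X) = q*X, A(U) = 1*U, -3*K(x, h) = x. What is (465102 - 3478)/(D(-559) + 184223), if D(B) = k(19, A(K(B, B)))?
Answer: 692436/281645 ≈ 2.4585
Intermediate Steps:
K(x, h) = -x/3
A(U) = U
k(q, X) = X*q
D(B) = -19*B/3 (D(B) = -B/3*19 = -19*B/3)
(465102 - 3478)/(D(-559) + 184223) = (465102 - 3478)/(-19/3*(-559) + 184223) = 461624/(10621/3 + 184223) = 461624/(563290/3) = 461624*(3/563290) = 692436/281645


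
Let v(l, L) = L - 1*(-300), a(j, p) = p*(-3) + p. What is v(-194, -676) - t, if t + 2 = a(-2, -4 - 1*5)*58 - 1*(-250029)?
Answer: -251447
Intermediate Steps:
a(j, p) = -2*p (a(j, p) = -3*p + p = -2*p)
v(l, L) = 300 + L (v(l, L) = L + 300 = 300 + L)
t = 251071 (t = -2 + (-2*(-4 - 1*5)*58 - 1*(-250029)) = -2 + (-2*(-4 - 5)*58 + 250029) = -2 + (-2*(-9)*58 + 250029) = -2 + (18*58 + 250029) = -2 + (1044 + 250029) = -2 + 251073 = 251071)
v(-194, -676) - t = (300 - 676) - 1*251071 = -376 - 251071 = -251447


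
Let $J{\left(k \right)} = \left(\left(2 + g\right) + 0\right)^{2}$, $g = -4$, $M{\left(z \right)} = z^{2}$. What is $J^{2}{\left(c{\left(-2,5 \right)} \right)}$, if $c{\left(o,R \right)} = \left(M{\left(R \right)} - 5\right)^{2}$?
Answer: $16$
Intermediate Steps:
$c{\left(o,R \right)} = \left(-5 + R^{2}\right)^{2}$ ($c{\left(o,R \right)} = \left(R^{2} - 5\right)^{2} = \left(-5 + R^{2}\right)^{2}$)
$J{\left(k \right)} = 4$ ($J{\left(k \right)} = \left(\left(2 - 4\right) + 0\right)^{2} = \left(-2 + 0\right)^{2} = \left(-2\right)^{2} = 4$)
$J^{2}{\left(c{\left(-2,5 \right)} \right)} = 4^{2} = 16$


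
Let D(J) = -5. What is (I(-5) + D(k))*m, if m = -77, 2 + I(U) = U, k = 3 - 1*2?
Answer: 924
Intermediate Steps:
k = 1 (k = 3 - 2 = 1)
I(U) = -2 + U
(I(-5) + D(k))*m = ((-2 - 5) - 5)*(-77) = (-7 - 5)*(-77) = -12*(-77) = 924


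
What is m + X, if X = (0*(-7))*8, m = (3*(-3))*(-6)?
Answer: 54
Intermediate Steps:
m = 54 (m = -9*(-6) = 54)
X = 0 (X = 0*8 = 0)
m + X = 54 + 0 = 54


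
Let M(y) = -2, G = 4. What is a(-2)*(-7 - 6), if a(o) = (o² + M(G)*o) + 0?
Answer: -104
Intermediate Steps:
a(o) = o² - 2*o (a(o) = (o² - 2*o) + 0 = o² - 2*o)
a(-2)*(-7 - 6) = (-2*(-2 - 2))*(-7 - 6) = -2*(-4)*(-13) = 8*(-13) = -104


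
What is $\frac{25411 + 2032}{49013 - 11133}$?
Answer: $\frac{27443}{37880} \approx 0.72447$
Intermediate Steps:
$\frac{25411 + 2032}{49013 - 11133} = \frac{27443}{37880}$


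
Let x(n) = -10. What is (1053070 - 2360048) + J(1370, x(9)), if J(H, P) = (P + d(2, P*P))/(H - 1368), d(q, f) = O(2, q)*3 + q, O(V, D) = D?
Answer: -1306979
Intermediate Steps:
d(q, f) = 4*q (d(q, f) = q*3 + q = 3*q + q = 4*q)
J(H, P) = (8 + P)/(-1368 + H) (J(H, P) = (P + 4*2)/(H - 1368) = (P + 8)/(-1368 + H) = (8 + P)/(-1368 + H))
(1053070 - 2360048) + J(1370, x(9)) = (1053070 - 2360048) + (8 - 10)/(-1368 + 1370) = -1306978 - 2/2 = -1306978 + (½)*(-2) = -1306978 - 1 = -1306979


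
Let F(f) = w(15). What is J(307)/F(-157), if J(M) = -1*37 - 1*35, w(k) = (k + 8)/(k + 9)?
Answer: -1728/23 ≈ -75.130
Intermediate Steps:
w(k) = (8 + k)/(9 + k)
F(f) = 23/24 (F(f) = (8 + 15)/(9 + 15) = 23/24)
J(M) = -72 (J(M) = -37 - 35 = -72)
J(307)/F(-157) = -72/23/24 = -72*24/23 = -1728/23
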